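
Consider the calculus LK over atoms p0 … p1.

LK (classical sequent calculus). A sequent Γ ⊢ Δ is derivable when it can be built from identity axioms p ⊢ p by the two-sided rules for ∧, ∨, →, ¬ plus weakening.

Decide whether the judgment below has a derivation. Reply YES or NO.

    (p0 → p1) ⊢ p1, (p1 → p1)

Proof tree:
[→L] (p0 → p1) ⊢ p1, (p1 → p1)
  [WR]  ⊢ (p1 → p1), p0
    [→R]  ⊢ (p1 → p1)
      [Ax] p1 ⊢ p1
  [Ax] p1 ⊢ p1

Result: YES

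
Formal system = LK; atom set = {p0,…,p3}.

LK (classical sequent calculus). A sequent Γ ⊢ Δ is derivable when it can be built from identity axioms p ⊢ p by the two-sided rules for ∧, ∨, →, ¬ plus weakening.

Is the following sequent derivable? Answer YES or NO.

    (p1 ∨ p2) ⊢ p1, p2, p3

Proof tree:
[∨L] (p1 ∨ p2) ⊢ p1, p2, p3
  [WR] p1 ⊢ p1, p3
    [Ax] p1 ⊢ p1
  [Ax] p2 ⊢ p2

Result: YES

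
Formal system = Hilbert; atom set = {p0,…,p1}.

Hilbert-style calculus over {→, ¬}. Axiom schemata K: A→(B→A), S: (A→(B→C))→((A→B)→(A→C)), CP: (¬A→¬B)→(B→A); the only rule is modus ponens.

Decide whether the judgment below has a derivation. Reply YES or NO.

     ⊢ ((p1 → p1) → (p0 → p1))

Search for a countermodel by truth-table:
  v=00: Γ:[] Δ:[((p1 → p1) → (p0 → p1))=T] refutes=False
  v=01: Γ:[] Δ:[((p1 → p1) → (p0 → p1))=T] refutes=False
  v=10: Γ:[] Δ:[((p1 → p1) → (p0 → p1))=F] refutes=True  ← countermodel

Result: NO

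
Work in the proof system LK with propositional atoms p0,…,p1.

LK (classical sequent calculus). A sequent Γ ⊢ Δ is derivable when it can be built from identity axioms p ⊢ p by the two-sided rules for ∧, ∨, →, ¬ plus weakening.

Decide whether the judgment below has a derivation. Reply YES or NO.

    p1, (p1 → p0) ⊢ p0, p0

Derivation trace:
[WR] p1, (p1 → p0) ⊢ p0, p0
  [→L] p1, (p1 → p0) ⊢ p0
    [Ax] p1 ⊢ p1
    [Ax] p0 ⊢ p0

Result: YES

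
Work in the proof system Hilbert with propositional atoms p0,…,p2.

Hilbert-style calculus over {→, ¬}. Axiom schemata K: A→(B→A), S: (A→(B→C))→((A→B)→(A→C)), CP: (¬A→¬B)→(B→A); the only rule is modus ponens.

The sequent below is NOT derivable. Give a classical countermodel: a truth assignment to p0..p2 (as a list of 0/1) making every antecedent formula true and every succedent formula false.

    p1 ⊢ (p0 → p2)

Search for a countermodel by truth-table:
  v=000: Γ:[p1=F] Δ:[(p0 → p2)=T] refutes=False
  v=001: Γ:[p1=F] Δ:[(p0 → p2)=T] refutes=False
  v=010: Γ:[p1=T] Δ:[(p0 → p2)=T] refutes=False
  v=011: Γ:[p1=T] Δ:[(p0 → p2)=T] refutes=False
  v=100: Γ:[p1=F] Δ:[(p0 → p2)=F] refutes=False
  v=101: Γ:[p1=F] Δ:[(p0 → p2)=T] refutes=False
  v=110: Γ:[p1=T] Δ:[(p0 → p2)=F] refutes=True  ← countermodel

Result: [1, 1, 0]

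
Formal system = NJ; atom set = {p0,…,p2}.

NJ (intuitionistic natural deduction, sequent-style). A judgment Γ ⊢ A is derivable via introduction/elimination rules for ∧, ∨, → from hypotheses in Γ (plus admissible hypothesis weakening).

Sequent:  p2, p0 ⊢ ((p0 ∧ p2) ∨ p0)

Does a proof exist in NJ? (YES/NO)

Derivation trace:
[∨I₁] p2, p0 ⊢ ((p0 ∧ p2) ∨ p0)
  [∧I] p2, p0 ⊢ (p0 ∧ p2)
    [Ax] p0 ⊢ p0
    [Ax] p2 ⊢ p2

Result: YES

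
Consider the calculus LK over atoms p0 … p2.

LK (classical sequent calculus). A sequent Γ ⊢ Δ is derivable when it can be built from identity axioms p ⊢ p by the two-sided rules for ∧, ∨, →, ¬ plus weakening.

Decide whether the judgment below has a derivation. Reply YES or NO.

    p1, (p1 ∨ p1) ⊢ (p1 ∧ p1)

Proof tree:
[∧R] p1, (p1 ∨ p1) ⊢ (p1 ∧ p1)
  [∨L] (p1 ∨ p1) ⊢ p1
    [Ax] p1 ⊢ p1
    [Ax] p1 ⊢ p1
  [Ax] p1 ⊢ p1

Result: YES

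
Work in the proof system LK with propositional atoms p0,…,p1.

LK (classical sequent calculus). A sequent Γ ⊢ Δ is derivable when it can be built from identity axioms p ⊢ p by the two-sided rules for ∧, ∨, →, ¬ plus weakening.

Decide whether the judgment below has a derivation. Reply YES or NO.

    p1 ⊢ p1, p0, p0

Derivation (root first):
[WR] p1 ⊢ p1, p0, p0
  [WR] p1 ⊢ p1, p0
    [Ax] p1 ⊢ p1

Result: YES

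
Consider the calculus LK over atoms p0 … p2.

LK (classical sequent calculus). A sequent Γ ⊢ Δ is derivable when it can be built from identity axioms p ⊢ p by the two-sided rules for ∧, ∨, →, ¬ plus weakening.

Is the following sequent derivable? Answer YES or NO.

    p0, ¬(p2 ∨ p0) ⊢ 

Derivation (root first):
[¬L] p0, ¬(p2 ∨ p0) ⊢ 
  [∨R] p0 ⊢ (p2 ∨ p0)
    [WR] p0 ⊢ p0, p2
      [Ax] p0 ⊢ p0

Result: YES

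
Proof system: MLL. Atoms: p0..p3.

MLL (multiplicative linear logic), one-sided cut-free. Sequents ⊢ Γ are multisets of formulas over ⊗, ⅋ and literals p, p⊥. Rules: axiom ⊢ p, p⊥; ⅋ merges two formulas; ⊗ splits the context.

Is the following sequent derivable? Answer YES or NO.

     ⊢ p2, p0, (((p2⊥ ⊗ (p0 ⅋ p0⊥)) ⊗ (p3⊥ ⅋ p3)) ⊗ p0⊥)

Derivation trace:
[⊗]  ⊢ p2, p0, (((p2⊥ ⊗ (p0 ⅋ p0⊥)) ⊗ (p3⊥ ⅋ p3)) ⊗ p0⊥)
  [⊗]  ⊢ p2, ((p2⊥ ⊗ (p0 ⅋ p0⊥)) ⊗ (p3⊥ ⅋ p3))
    [⊗]  ⊢ p2, (p2⊥ ⊗ (p0 ⅋ p0⊥))
      [Ax]  ⊢ p2, p2⊥
      [⅋]  ⊢ (p0 ⅋ p0⊥)
        [Ax]  ⊢ p0, p0⊥
    [⅋]  ⊢ (p3⊥ ⅋ p3)
      [Ax]  ⊢ p3, p3⊥
  [Ax]  ⊢ p0, p0⊥

Result: YES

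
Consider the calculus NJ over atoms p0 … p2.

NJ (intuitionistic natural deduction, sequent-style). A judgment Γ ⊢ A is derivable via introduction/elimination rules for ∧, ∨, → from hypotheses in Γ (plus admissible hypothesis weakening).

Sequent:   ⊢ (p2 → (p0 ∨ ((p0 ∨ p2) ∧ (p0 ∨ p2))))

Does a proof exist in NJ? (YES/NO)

Proof tree:
[→I]  ⊢ (p2 → (p0 ∨ ((p0 ∨ p2) ∧ (p0 ∨ p2))))
  [∨I₂] p2 ⊢ (p0 ∨ ((p0 ∨ p2) ∧ (p0 ∨ p2)))
    [∧I] p2 ⊢ ((p0 ∨ p2) ∧ (p0 ∨ p2))
      [∨I₂] p2 ⊢ (p0 ∨ p2)
        [Ax] p2 ⊢ p2
      [∨I₂] p2 ⊢ (p0 ∨ p2)
        [Ax] p2 ⊢ p2

Result: YES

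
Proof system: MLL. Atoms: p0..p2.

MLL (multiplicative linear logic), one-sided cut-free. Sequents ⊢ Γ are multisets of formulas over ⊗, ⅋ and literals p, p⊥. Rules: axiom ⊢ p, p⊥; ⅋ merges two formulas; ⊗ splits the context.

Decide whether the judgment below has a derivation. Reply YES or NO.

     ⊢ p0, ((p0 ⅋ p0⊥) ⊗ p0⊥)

Derivation (root first):
[⊗]  ⊢ p0, ((p0 ⅋ p0⊥) ⊗ p0⊥)
  [⅋]  ⊢ (p0 ⅋ p0⊥)
    [Ax]  ⊢ p0, p0⊥
  [Ax]  ⊢ p0, p0⊥

Result: YES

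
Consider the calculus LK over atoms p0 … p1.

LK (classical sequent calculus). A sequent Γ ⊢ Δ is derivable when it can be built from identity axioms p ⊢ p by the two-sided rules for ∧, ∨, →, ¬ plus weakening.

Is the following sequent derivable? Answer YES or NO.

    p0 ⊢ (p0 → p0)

Derivation trace:
[WL] p0 ⊢ (p0 → p0)
  [→R]  ⊢ (p0 → p0)
    [Ax] p0 ⊢ p0

Result: YES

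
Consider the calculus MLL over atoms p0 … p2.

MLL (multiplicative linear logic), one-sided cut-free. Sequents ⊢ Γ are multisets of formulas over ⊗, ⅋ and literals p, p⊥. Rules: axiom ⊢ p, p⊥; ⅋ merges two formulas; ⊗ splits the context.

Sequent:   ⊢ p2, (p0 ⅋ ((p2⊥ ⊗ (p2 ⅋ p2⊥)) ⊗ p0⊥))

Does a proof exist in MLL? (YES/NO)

Proof tree:
[⅋]  ⊢ p2, (p0 ⅋ ((p2⊥ ⊗ (p2 ⅋ p2⊥)) ⊗ p0⊥))
  [⊗]  ⊢ p2, p0, ((p2⊥ ⊗ (p2 ⅋ p2⊥)) ⊗ p0⊥)
    [⊗]  ⊢ p2, (p2⊥ ⊗ (p2 ⅋ p2⊥))
      [Ax]  ⊢ p2, p2⊥
      [⅋]  ⊢ (p2 ⅋ p2⊥)
        [Ax]  ⊢ p2, p2⊥
    [Ax]  ⊢ p0, p0⊥

Result: YES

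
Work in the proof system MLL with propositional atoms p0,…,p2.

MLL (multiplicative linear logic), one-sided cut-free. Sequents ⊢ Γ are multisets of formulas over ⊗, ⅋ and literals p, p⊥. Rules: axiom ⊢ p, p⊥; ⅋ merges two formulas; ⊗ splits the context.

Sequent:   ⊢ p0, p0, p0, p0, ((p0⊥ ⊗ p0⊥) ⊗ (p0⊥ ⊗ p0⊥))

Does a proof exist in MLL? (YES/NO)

Proof tree:
[⊗]  ⊢ p0, p0, p0, p0, ((p0⊥ ⊗ p0⊥) ⊗ (p0⊥ ⊗ p0⊥))
  [⊗]  ⊢ p0, p0, (p0⊥ ⊗ p0⊥)
    [Ax]  ⊢ p0, p0⊥
    [Ax]  ⊢ p0, p0⊥
  [⊗]  ⊢ p0, p0, (p0⊥ ⊗ p0⊥)
    [Ax]  ⊢ p0, p0⊥
    [Ax]  ⊢ p0, p0⊥

Result: YES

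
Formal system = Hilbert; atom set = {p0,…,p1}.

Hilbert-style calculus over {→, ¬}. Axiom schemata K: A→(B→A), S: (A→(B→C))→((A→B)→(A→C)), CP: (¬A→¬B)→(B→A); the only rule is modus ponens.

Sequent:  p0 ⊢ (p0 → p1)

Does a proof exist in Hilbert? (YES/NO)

Search for a countermodel by truth-table:
  v=00: Γ:[p0=F] Δ:[(p0 → p1)=T] refutes=False
  v=01: Γ:[p0=F] Δ:[(p0 → p1)=T] refutes=False
  v=10: Γ:[p0=T] Δ:[(p0 → p1)=F] refutes=True  ← countermodel

Result: NO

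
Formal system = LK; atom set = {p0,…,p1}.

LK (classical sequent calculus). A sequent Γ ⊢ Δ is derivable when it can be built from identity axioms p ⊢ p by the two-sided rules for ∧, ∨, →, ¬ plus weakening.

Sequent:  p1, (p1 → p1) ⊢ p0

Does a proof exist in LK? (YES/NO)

Enumerate valuations to refute Γ ⊢ Δ:
  v=00: Γ:[p1=F, (p1 → p1)=T] Δ:[p0=F] refutes=False
  v=01: Γ:[p1=T, (p1 → p1)=T] Δ:[p0=F] refutes=True  ← countermodel

Result: NO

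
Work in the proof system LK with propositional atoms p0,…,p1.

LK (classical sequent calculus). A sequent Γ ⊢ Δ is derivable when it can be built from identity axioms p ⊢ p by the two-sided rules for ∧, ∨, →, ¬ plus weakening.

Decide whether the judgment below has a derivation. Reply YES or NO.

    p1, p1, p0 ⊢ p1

Derivation (root first):
[WL] p1, p1, p0 ⊢ p1
  [WL] p1, p1 ⊢ p1
    [Ax] p1 ⊢ p1

Result: YES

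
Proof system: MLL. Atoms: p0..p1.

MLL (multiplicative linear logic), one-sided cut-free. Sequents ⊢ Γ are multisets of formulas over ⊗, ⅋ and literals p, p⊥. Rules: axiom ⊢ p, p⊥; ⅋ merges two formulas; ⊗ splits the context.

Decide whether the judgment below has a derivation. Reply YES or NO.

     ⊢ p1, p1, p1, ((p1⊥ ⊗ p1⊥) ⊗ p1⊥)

Derivation (root first):
[⊗]  ⊢ p1, p1, p1, ((p1⊥ ⊗ p1⊥) ⊗ p1⊥)
  [⊗]  ⊢ p1, p1, (p1⊥ ⊗ p1⊥)
    [Ax]  ⊢ p1, p1⊥
    [Ax]  ⊢ p1, p1⊥
  [Ax]  ⊢ p1, p1⊥

Result: YES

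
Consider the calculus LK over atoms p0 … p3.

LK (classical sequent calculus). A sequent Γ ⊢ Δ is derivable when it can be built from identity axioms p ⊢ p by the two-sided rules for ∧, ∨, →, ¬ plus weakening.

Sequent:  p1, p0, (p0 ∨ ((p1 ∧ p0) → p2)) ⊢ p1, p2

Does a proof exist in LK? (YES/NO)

Derivation (root first):
[∨L] p1, p0, (p0 ∨ ((p1 ∧ p0) → p2)) ⊢ p1, p2
  [WL] p1, p0 ⊢ p1
    [Ax] p1 ⊢ p1
  [→L] p1, p0, ((p1 ∧ p0) → p2) ⊢ p2
    [WL] p1, p0, p0 ⊢ (p1 ∧ p0)
      [∧R] p1, p0 ⊢ (p1 ∧ p0)
        [Ax] p1 ⊢ p1
        [Ax] p0 ⊢ p0
    [Ax] p2 ⊢ p2

Result: YES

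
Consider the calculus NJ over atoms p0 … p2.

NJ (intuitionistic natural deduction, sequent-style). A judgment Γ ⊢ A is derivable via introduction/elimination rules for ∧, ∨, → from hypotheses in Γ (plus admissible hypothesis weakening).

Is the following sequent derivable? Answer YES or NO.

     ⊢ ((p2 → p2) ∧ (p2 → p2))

Derivation trace:
[∧I]  ⊢ ((p2 → p2) ∧ (p2 → p2))
  [→I]  ⊢ (p2 → p2)
    [Ax] p2 ⊢ p2
  [→I]  ⊢ (p2 → p2)
    [Ax] p2 ⊢ p2

Result: YES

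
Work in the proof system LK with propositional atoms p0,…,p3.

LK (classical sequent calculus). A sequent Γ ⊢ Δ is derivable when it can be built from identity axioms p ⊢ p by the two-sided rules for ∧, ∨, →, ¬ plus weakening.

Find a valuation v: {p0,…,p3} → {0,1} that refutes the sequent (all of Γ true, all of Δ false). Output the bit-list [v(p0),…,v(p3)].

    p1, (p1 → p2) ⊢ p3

Truth-table refutation:
  v=0000: Γ:[p1=F, (p1 → p2)=T] Δ:[p3=F] refutes=False
  v=0001: Γ:[p1=F, (p1 → p2)=T] Δ:[p3=T] refutes=False
  v=0010: Γ:[p1=F, (p1 → p2)=T] Δ:[p3=F] refutes=False
  v=0011: Γ:[p1=F, (p1 → p2)=T] Δ:[p3=T] refutes=False
  v=0100: Γ:[p1=T, (p1 → p2)=F] Δ:[p3=F] refutes=False
  v=0101: Γ:[p1=T, (p1 → p2)=F] Δ:[p3=T] refutes=False
  v=0110: Γ:[p1=T, (p1 → p2)=T] Δ:[p3=F] refutes=True  ← countermodel

Result: [0, 1, 1, 0]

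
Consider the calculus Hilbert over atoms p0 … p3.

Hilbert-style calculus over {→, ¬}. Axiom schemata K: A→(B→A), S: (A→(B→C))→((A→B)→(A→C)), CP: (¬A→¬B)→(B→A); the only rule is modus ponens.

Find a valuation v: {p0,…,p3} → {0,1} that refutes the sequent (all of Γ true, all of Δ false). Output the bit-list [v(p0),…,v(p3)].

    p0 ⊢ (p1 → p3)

Search for a countermodel by truth-table:
  v=0000: Γ:[p0=F] Δ:[(p1 → p3)=T] refutes=False
  v=0001: Γ:[p0=F] Δ:[(p1 → p3)=T] refutes=False
  v=0010: Γ:[p0=F] Δ:[(p1 → p3)=T] refutes=False
  v=0011: Γ:[p0=F] Δ:[(p1 → p3)=T] refutes=False
  v=0100: Γ:[p0=F] Δ:[(p1 → p3)=F] refutes=False
  v=0101: Γ:[p0=F] Δ:[(p1 → p3)=T] refutes=False
  v=0110: Γ:[p0=F] Δ:[(p1 → p3)=F] refutes=False
  v=0111: Γ:[p0=F] Δ:[(p1 → p3)=T] refutes=False
  v=1000: Γ:[p0=T] Δ:[(p1 → p3)=T] refutes=False
  v=1001: Γ:[p0=T] Δ:[(p1 → p3)=T] refutes=False
  v=1010: Γ:[p0=T] Δ:[(p1 → p3)=T] refutes=False
  v=1011: Γ:[p0=T] Δ:[(p1 → p3)=T] refutes=False
  v=1100: Γ:[p0=T] Δ:[(p1 → p3)=F] refutes=True  ← countermodel

Result: [1, 1, 0, 0]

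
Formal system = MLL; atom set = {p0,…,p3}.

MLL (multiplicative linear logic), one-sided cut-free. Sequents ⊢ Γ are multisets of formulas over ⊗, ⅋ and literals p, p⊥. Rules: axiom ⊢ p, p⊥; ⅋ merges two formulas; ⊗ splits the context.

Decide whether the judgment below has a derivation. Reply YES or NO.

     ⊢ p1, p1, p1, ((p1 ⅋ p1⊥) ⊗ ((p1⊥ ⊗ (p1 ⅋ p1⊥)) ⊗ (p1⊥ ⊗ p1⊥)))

Derivation trace:
[⊗]  ⊢ p1, p1, p1, ((p1 ⅋ p1⊥) ⊗ ((p1⊥ ⊗ (p1 ⅋ p1⊥)) ⊗ (p1⊥ ⊗ p1⊥)))
  [⅋]  ⊢ (p1 ⅋ p1⊥)
    [Ax]  ⊢ p1, p1⊥
  [⊗]  ⊢ p1, p1, p1, ((p1⊥ ⊗ (p1 ⅋ p1⊥)) ⊗ (p1⊥ ⊗ p1⊥))
    [⊗]  ⊢ p1, (p1⊥ ⊗ (p1 ⅋ p1⊥))
      [Ax]  ⊢ p1, p1⊥
      [⅋]  ⊢ (p1 ⅋ p1⊥)
        [Ax]  ⊢ p1, p1⊥
    [⊗]  ⊢ p1, p1, (p1⊥ ⊗ p1⊥)
      [Ax]  ⊢ p1, p1⊥
      [Ax]  ⊢ p1, p1⊥

Result: YES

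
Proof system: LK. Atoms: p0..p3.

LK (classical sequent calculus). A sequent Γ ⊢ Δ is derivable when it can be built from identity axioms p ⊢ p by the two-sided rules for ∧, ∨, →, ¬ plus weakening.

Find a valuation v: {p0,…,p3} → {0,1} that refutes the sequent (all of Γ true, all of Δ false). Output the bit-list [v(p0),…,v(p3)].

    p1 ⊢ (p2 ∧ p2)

Enumerate valuations to refute Γ ⊢ Δ:
  v=0000: Γ:[p1=F] Δ:[(p2 ∧ p2)=F] refutes=False
  v=0001: Γ:[p1=F] Δ:[(p2 ∧ p2)=F] refutes=False
  v=0010: Γ:[p1=F] Δ:[(p2 ∧ p2)=T] refutes=False
  v=0011: Γ:[p1=F] Δ:[(p2 ∧ p2)=T] refutes=False
  v=0100: Γ:[p1=T] Δ:[(p2 ∧ p2)=F] refutes=True  ← countermodel

Result: [0, 1, 0, 0]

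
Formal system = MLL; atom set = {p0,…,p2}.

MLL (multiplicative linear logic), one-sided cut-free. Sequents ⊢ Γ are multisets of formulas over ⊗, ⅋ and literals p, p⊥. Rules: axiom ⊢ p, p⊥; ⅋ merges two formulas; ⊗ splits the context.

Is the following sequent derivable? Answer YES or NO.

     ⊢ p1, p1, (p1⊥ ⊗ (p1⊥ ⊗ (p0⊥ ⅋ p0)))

Proof tree:
[⊗]  ⊢ p1, p1, (p1⊥ ⊗ (p1⊥ ⊗ (p0⊥ ⅋ p0)))
  [Ax]  ⊢ p1, p1⊥
  [⊗]  ⊢ p1, (p1⊥ ⊗ (p0⊥ ⅋ p0))
    [Ax]  ⊢ p1, p1⊥
    [⅋]  ⊢ (p0⊥ ⅋ p0)
      [Ax]  ⊢ p0, p0⊥

Result: YES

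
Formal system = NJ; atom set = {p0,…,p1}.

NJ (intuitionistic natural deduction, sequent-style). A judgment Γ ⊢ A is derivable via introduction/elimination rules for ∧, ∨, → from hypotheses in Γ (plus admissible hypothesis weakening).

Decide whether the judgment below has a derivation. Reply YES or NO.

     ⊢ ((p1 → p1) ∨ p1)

Proof tree:
[∨I₁]  ⊢ ((p1 → p1) ∨ p1)
  [→I]  ⊢ (p1 → p1)
    [Ax] p1 ⊢ p1

Result: YES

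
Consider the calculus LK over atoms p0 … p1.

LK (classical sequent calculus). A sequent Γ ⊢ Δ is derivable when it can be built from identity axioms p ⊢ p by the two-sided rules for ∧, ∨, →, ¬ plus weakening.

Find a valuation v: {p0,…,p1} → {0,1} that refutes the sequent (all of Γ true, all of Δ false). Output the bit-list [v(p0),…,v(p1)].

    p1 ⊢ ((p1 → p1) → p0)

Truth-table refutation:
  v=00: Γ:[p1=F] Δ:[((p1 → p1) → p0)=F] refutes=False
  v=01: Γ:[p1=T] Δ:[((p1 → p1) → p0)=F] refutes=True  ← countermodel

Result: [0, 1]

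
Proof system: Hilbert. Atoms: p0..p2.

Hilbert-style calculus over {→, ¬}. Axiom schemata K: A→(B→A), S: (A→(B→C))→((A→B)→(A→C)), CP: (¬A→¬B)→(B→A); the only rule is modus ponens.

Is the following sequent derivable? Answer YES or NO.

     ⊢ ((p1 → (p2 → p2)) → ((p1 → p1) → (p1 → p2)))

Truth-table refutation:
  v=000: Γ:[] Δ:[((p1 → (p2 → p2)) → ((p1 → p1) → (p1 → p2)))=T] refutes=False
  v=001: Γ:[] Δ:[((p1 → (p2 → p2)) → ((p1 → p1) → (p1 → p2)))=T] refutes=False
  v=010: Γ:[] Δ:[((p1 → (p2 → p2)) → ((p1 → p1) → (p1 → p2)))=F] refutes=True  ← countermodel

Result: NO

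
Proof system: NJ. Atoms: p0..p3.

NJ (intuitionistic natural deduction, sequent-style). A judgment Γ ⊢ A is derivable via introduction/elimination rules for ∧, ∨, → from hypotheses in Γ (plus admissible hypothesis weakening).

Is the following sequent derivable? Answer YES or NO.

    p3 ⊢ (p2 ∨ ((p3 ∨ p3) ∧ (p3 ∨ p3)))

Derivation (root first):
[∨I₂] p3 ⊢ (p2 ∨ ((p3 ∨ p3) ∧ (p3 ∨ p3)))
  [∧I] p3 ⊢ ((p3 ∨ p3) ∧ (p3 ∨ p3))
    [∨I₁] p3 ⊢ (p3 ∨ p3)
      [Ax] p3 ⊢ p3
    [∨I₁] p3 ⊢ (p3 ∨ p3)
      [Ax] p3 ⊢ p3

Result: YES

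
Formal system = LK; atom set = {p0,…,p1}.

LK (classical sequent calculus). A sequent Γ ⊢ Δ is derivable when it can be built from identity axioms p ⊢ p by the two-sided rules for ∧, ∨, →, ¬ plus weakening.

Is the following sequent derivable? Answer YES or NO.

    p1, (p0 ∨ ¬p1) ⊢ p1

Derivation (root first):
[∨L] p1, (p0 ∨ ¬p1) ⊢ p1
  [WL] p1, p0 ⊢ p1, p1
    [WR] p1 ⊢ p1, p1
      [Ax] p1 ⊢ p1
  [¬L] p1, ¬p1 ⊢ p1
    [WR] p1 ⊢ p1, p1
      [Ax] p1 ⊢ p1

Result: YES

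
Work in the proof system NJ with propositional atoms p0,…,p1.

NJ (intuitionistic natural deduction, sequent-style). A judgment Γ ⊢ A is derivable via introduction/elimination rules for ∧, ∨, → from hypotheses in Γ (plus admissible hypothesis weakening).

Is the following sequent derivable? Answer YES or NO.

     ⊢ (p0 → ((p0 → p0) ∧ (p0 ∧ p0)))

Proof tree:
[→I]  ⊢ (p0 → ((p0 → p0) ∧ (p0 ∧ p0)))
  [∧I] p0 ⊢ ((p0 → p0) ∧ (p0 ∧ p0))
    [→I]  ⊢ (p0 → p0)
      [Ax] p0 ⊢ p0
    [∧I] p0 ⊢ (p0 ∧ p0)
      [Ax] p0 ⊢ p0
      [Ax] p0 ⊢ p0

Result: YES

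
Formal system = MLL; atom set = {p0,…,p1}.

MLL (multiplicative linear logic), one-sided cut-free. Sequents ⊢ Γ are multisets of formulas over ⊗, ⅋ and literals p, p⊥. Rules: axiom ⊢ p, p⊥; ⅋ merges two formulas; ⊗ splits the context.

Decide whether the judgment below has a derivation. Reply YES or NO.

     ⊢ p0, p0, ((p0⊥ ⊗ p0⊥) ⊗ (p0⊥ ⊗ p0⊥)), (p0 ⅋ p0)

Derivation (root first):
[⅋]  ⊢ p0, p0, ((p0⊥ ⊗ p0⊥) ⊗ (p0⊥ ⊗ p0⊥)), (p0 ⅋ p0)
  [⊗]  ⊢ p0, p0, p0, p0, ((p0⊥ ⊗ p0⊥) ⊗ (p0⊥ ⊗ p0⊥))
    [⊗]  ⊢ p0, p0, (p0⊥ ⊗ p0⊥)
      [Ax]  ⊢ p0, p0⊥
      [Ax]  ⊢ p0, p0⊥
    [⊗]  ⊢ p0, p0, (p0⊥ ⊗ p0⊥)
      [Ax]  ⊢ p0, p0⊥
      [Ax]  ⊢ p0, p0⊥

Result: YES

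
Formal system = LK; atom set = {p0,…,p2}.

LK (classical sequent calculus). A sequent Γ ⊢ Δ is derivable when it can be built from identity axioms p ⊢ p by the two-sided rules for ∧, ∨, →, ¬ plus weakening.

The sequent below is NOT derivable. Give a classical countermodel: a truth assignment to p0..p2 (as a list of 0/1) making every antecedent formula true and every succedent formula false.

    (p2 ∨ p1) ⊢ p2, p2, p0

Truth-table refutation:
  v=000: Γ:[(p2 ∨ p1)=F] Δ:[p2=F, p2=F, p0=F] refutes=False
  v=001: Γ:[(p2 ∨ p1)=T] Δ:[p2=T, p2=T, p0=F] refutes=False
  v=010: Γ:[(p2 ∨ p1)=T] Δ:[p2=F, p2=F, p0=F] refutes=True  ← countermodel

Result: [0, 1, 0]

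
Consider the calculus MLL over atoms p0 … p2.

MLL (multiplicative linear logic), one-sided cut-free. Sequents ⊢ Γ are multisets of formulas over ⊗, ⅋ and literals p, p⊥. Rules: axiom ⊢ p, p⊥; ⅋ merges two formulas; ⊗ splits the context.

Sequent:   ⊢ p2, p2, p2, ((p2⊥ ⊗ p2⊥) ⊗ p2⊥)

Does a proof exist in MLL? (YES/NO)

Proof tree:
[⊗]  ⊢ p2, p2, p2, ((p2⊥ ⊗ p2⊥) ⊗ p2⊥)
  [⊗]  ⊢ p2, p2, (p2⊥ ⊗ p2⊥)
    [Ax]  ⊢ p2, p2⊥
    [Ax]  ⊢ p2, p2⊥
  [Ax]  ⊢ p2, p2⊥

Result: YES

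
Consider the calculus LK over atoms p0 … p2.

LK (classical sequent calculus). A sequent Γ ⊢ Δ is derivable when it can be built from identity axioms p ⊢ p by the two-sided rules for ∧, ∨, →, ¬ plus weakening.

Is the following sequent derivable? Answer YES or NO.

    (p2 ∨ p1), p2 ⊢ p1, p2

Derivation trace:
[WL] (p2 ∨ p1), p2 ⊢ p1, p2
  [∨L] (p2 ∨ p1) ⊢ p1, p2
    [Ax] p2 ⊢ p2
    [Ax] p1 ⊢ p1

Result: YES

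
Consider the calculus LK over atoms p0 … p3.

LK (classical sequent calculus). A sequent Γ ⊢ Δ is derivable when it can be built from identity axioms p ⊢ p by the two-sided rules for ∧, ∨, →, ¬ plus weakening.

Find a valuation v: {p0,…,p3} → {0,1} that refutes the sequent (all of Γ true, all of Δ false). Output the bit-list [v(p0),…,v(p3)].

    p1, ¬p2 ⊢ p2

Search for a countermodel by truth-table:
  v=0000: Γ:[p1=F, ¬p2=T] Δ:[p2=F] refutes=False
  v=0001: Γ:[p1=F, ¬p2=T] Δ:[p2=F] refutes=False
  v=0010: Γ:[p1=F, ¬p2=F] Δ:[p2=T] refutes=False
  v=0011: Γ:[p1=F, ¬p2=F] Δ:[p2=T] refutes=False
  v=0100: Γ:[p1=T, ¬p2=T] Δ:[p2=F] refutes=True  ← countermodel

Result: [0, 1, 0, 0]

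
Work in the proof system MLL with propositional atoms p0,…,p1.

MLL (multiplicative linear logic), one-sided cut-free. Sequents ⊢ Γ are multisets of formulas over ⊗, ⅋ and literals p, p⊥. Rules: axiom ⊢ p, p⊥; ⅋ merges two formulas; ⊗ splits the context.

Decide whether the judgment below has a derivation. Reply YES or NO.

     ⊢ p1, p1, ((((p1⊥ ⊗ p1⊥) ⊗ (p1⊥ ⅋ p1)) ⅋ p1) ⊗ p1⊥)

Proof tree:
[⊗]  ⊢ p1, p1, ((((p1⊥ ⊗ p1⊥) ⊗ (p1⊥ ⅋ p1)) ⅋ p1) ⊗ p1⊥)
  [⅋]  ⊢ p1, (((p1⊥ ⊗ p1⊥) ⊗ (p1⊥ ⅋ p1)) ⅋ p1)
    [⊗]  ⊢ p1, p1, ((p1⊥ ⊗ p1⊥) ⊗ (p1⊥ ⅋ p1))
      [⊗]  ⊢ p1, p1, (p1⊥ ⊗ p1⊥)
        [Ax]  ⊢ p1, p1⊥
        [Ax]  ⊢ p1, p1⊥
      [⅋]  ⊢ (p1⊥ ⅋ p1)
        [Ax]  ⊢ p1, p1⊥
  [Ax]  ⊢ p1, p1⊥

Result: YES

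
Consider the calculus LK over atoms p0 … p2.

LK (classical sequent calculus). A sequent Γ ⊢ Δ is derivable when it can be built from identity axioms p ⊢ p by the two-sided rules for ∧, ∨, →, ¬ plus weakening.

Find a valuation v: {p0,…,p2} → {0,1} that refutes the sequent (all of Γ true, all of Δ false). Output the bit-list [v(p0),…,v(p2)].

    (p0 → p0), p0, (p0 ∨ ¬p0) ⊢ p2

Search for a countermodel by truth-table:
  v=000: Γ:[(p0 → p0)=T, p0=F, (p0 ∨ ¬p0)=T] Δ:[p2=F] refutes=False
  v=001: Γ:[(p0 → p0)=T, p0=F, (p0 ∨ ¬p0)=T] Δ:[p2=T] refutes=False
  v=010: Γ:[(p0 → p0)=T, p0=F, (p0 ∨ ¬p0)=T] Δ:[p2=F] refutes=False
  v=011: Γ:[(p0 → p0)=T, p0=F, (p0 ∨ ¬p0)=T] Δ:[p2=T] refutes=False
  v=100: Γ:[(p0 → p0)=T, p0=T, (p0 ∨ ¬p0)=T] Δ:[p2=F] refutes=True  ← countermodel

Result: [1, 0, 0]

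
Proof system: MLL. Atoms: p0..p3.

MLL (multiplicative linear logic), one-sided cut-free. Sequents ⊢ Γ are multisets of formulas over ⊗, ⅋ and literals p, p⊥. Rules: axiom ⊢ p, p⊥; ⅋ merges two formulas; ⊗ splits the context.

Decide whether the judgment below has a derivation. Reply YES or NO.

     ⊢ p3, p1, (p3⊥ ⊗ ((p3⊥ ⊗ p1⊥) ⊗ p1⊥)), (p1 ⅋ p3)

Derivation trace:
[⅋]  ⊢ p3, p1, (p3⊥ ⊗ ((p3⊥ ⊗ p1⊥) ⊗ p1⊥)), (p1 ⅋ p3)
  [⊗]  ⊢ p3, p3, p1, p1, (p3⊥ ⊗ ((p3⊥ ⊗ p1⊥) ⊗ p1⊥))
    [Ax]  ⊢ p3, p3⊥
    [⊗]  ⊢ p3, p1, p1, ((p3⊥ ⊗ p1⊥) ⊗ p1⊥)
      [⊗]  ⊢ p3, p1, (p3⊥ ⊗ p1⊥)
        [Ax]  ⊢ p3, p3⊥
        [Ax]  ⊢ p1, p1⊥
      [Ax]  ⊢ p1, p1⊥

Result: YES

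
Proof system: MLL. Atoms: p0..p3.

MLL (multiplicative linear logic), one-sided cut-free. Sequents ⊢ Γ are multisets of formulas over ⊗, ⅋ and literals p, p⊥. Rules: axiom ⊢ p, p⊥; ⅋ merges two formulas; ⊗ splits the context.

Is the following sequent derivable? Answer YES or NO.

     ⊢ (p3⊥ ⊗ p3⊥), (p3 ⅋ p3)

Proof tree:
[⅋]  ⊢ (p3⊥ ⊗ p3⊥), (p3 ⅋ p3)
  [⊗]  ⊢ p3, p3, (p3⊥ ⊗ p3⊥)
    [Ax]  ⊢ p3, p3⊥
    [Ax]  ⊢ p3, p3⊥

Result: YES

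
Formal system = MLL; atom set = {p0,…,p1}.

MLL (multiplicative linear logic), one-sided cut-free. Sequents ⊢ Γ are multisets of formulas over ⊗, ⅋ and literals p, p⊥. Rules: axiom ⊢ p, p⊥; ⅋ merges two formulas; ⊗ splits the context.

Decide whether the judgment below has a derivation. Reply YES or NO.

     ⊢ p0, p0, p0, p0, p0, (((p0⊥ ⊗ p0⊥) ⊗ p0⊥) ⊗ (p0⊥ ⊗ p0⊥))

Derivation trace:
[⊗]  ⊢ p0, p0, p0, p0, p0, (((p0⊥ ⊗ p0⊥) ⊗ p0⊥) ⊗ (p0⊥ ⊗ p0⊥))
  [⊗]  ⊢ p0, p0, p0, ((p0⊥ ⊗ p0⊥) ⊗ p0⊥)
    [⊗]  ⊢ p0, p0, (p0⊥ ⊗ p0⊥)
      [Ax]  ⊢ p0, p0⊥
      [Ax]  ⊢ p0, p0⊥
    [Ax]  ⊢ p0, p0⊥
  [⊗]  ⊢ p0, p0, (p0⊥ ⊗ p0⊥)
    [Ax]  ⊢ p0, p0⊥
    [Ax]  ⊢ p0, p0⊥

Result: YES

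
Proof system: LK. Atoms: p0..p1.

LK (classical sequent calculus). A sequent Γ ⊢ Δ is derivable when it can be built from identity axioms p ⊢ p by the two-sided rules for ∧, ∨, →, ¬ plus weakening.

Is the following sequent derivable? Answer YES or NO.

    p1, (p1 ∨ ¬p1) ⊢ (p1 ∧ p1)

Proof tree:
[∨L] p1, (p1 ∨ ¬p1) ⊢ (p1 ∧ p1)
  [∧R] p1 ⊢ (p1 ∧ p1)
    [Ax] p1 ⊢ p1
    [Ax] p1 ⊢ p1
  [¬L] p1, ¬p1 ⊢ 
    [Ax] p1 ⊢ p1

Result: YES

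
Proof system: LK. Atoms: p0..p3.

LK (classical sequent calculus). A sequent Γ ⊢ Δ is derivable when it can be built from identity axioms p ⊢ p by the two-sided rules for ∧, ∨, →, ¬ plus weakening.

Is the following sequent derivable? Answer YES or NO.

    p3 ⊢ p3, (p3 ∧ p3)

Proof tree:
[∧R] p3 ⊢ p3, (p3 ∧ p3)
  [Ax] p3 ⊢ p3
  [WR] p3, p3 ⊢ p3, p3
    [WL] p3, p3 ⊢ p3
      [Ax] p3 ⊢ p3

Result: YES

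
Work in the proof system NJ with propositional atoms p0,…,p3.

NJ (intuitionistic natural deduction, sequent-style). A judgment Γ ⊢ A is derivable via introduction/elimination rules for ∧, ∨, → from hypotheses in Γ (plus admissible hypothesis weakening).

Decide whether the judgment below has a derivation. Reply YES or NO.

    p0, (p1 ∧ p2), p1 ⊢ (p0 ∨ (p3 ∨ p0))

Derivation (root first):
[∨I₂] p0, (p1 ∧ p2), p1 ⊢ (p0 ∨ (p3 ∨ p0))
  [Wk] p0, (p1 ∧ p2), p1 ⊢ (p3 ∨ p0)
    [Wk] p0, (p1 ∧ p2) ⊢ (p3 ∨ p0)
      [∨I₂] p0 ⊢ (p3 ∨ p0)
        [Ax] p0 ⊢ p0

Result: YES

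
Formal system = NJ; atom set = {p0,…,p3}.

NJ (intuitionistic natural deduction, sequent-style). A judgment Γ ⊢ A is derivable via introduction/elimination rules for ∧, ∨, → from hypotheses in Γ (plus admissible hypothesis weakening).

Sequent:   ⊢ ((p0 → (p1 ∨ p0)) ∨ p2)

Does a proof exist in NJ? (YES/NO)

Derivation trace:
[∨I₁]  ⊢ ((p0 → (p1 ∨ p0)) ∨ p2)
  [→I]  ⊢ (p0 → (p1 ∨ p0))
    [∨I₂] p0 ⊢ (p1 ∨ p0)
      [Ax] p0 ⊢ p0

Result: YES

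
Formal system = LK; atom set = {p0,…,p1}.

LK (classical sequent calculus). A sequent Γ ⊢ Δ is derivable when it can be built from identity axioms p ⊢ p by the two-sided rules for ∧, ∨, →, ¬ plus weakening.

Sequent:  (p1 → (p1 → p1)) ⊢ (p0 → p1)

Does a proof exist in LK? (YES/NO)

Truth-table refutation:
  v=00: Γ:[(p1 → (p1 → p1))=T] Δ:[(p0 → p1)=T] refutes=False
  v=01: Γ:[(p1 → (p1 → p1))=T] Δ:[(p0 → p1)=T] refutes=False
  v=10: Γ:[(p1 → (p1 → p1))=T] Δ:[(p0 → p1)=F] refutes=True  ← countermodel

Result: NO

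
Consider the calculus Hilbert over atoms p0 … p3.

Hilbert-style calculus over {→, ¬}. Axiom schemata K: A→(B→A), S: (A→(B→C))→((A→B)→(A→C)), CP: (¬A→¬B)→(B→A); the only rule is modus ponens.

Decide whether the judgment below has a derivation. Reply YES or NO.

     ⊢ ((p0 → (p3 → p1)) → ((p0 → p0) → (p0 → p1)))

Truth-table refutation:
  v=0000: Γ:[] Δ:[((p0 → (p3 → p1)) → ((p0 → p0) → (p0 → p1)))=T] refutes=False
  v=0001: Γ:[] Δ:[((p0 → (p3 → p1)) → ((p0 → p0) → (p0 → p1)))=T] refutes=False
  v=0010: Γ:[] Δ:[((p0 → (p3 → p1)) → ((p0 → p0) → (p0 → p1)))=T] refutes=False
  v=0011: Γ:[] Δ:[((p0 → (p3 → p1)) → ((p0 → p0) → (p0 → p1)))=T] refutes=False
  v=0100: Γ:[] Δ:[((p0 → (p3 → p1)) → ((p0 → p0) → (p0 → p1)))=T] refutes=False
  v=0101: Γ:[] Δ:[((p0 → (p3 → p1)) → ((p0 → p0) → (p0 → p1)))=T] refutes=False
  v=0110: Γ:[] Δ:[((p0 → (p3 → p1)) → ((p0 → p0) → (p0 → p1)))=T] refutes=False
  v=0111: Γ:[] Δ:[((p0 → (p3 → p1)) → ((p0 → p0) → (p0 → p1)))=T] refutes=False
  v=1000: Γ:[] Δ:[((p0 → (p3 → p1)) → ((p0 → p0) → (p0 → p1)))=F] refutes=True  ← countermodel

Result: NO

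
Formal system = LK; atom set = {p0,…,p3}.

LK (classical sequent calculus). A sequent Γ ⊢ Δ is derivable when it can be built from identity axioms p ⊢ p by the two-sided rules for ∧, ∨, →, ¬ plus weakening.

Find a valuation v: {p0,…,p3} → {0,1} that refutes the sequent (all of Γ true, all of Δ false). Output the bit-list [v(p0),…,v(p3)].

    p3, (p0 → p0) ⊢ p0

Truth-table refutation:
  v=0000: Γ:[p3=F, (p0 → p0)=T] Δ:[p0=F] refutes=False
  v=0001: Γ:[p3=T, (p0 → p0)=T] Δ:[p0=F] refutes=True  ← countermodel

Result: [0, 0, 0, 1]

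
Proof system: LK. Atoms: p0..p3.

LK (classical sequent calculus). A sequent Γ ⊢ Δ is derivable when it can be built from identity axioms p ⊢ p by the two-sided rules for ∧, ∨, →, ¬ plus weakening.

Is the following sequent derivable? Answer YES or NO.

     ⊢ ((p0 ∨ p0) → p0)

Derivation trace:
[→R]  ⊢ ((p0 ∨ p0) → p0)
  [∨L] (p0 ∨ p0) ⊢ p0
    [Ax] p0 ⊢ p0
    [Ax] p0 ⊢ p0

Result: YES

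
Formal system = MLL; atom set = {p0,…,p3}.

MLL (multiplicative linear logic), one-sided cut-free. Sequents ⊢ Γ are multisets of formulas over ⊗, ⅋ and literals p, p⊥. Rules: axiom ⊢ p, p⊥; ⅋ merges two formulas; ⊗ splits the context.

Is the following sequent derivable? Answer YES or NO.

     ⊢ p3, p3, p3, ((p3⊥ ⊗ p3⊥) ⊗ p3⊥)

Derivation (root first):
[⊗]  ⊢ p3, p3, p3, ((p3⊥ ⊗ p3⊥) ⊗ p3⊥)
  [⊗]  ⊢ p3, p3, (p3⊥ ⊗ p3⊥)
    [Ax]  ⊢ p3, p3⊥
    [Ax]  ⊢ p3, p3⊥
  [Ax]  ⊢ p3, p3⊥

Result: YES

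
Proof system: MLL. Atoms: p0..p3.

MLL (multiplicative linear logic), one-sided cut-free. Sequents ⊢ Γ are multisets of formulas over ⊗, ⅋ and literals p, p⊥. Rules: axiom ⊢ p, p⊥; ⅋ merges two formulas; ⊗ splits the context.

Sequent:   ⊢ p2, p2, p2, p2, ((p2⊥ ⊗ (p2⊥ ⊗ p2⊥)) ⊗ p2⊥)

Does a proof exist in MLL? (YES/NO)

Derivation trace:
[⊗]  ⊢ p2, p2, p2, p2, ((p2⊥ ⊗ (p2⊥ ⊗ p2⊥)) ⊗ p2⊥)
  [⊗]  ⊢ p2, p2, p2, (p2⊥ ⊗ (p2⊥ ⊗ p2⊥))
    [Ax]  ⊢ p2, p2⊥
    [⊗]  ⊢ p2, p2, (p2⊥ ⊗ p2⊥)
      [Ax]  ⊢ p2, p2⊥
      [Ax]  ⊢ p2, p2⊥
  [Ax]  ⊢ p2, p2⊥

Result: YES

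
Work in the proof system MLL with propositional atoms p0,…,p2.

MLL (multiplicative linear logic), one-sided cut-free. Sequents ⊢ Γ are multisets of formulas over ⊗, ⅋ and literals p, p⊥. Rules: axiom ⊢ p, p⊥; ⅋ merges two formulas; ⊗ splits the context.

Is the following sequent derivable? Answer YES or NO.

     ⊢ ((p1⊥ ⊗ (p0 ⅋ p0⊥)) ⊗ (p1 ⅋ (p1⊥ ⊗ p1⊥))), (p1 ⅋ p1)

Derivation trace:
[⅋]  ⊢ ((p1⊥ ⊗ (p0 ⅋ p0⊥)) ⊗ (p1 ⅋ (p1⊥ ⊗ p1⊥))), (p1 ⅋ p1)
  [⊗]  ⊢ p1, p1, ((p1⊥ ⊗ (p0 ⅋ p0⊥)) ⊗ (p1 ⅋ (p1⊥ ⊗ p1⊥)))
    [⊗]  ⊢ p1, (p1⊥ ⊗ (p0 ⅋ p0⊥))
      [Ax]  ⊢ p1, p1⊥
      [⅋]  ⊢ (p0 ⅋ p0⊥)
        [Ax]  ⊢ p0, p0⊥
    [⅋]  ⊢ p1, (p1 ⅋ (p1⊥ ⊗ p1⊥))
      [⊗]  ⊢ p1, p1, (p1⊥ ⊗ p1⊥)
        [Ax]  ⊢ p1, p1⊥
        [Ax]  ⊢ p1, p1⊥

Result: YES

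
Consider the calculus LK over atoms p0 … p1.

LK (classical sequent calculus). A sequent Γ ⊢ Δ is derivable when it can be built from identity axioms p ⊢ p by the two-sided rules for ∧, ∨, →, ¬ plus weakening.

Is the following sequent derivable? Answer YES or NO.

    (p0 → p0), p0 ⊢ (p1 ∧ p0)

Enumerate valuations to refute Γ ⊢ Δ:
  v=00: Γ:[(p0 → p0)=T, p0=F] Δ:[(p1 ∧ p0)=F] refutes=False
  v=01: Γ:[(p0 → p0)=T, p0=F] Δ:[(p1 ∧ p0)=F] refutes=False
  v=10: Γ:[(p0 → p0)=T, p0=T] Δ:[(p1 ∧ p0)=F] refutes=True  ← countermodel

Result: NO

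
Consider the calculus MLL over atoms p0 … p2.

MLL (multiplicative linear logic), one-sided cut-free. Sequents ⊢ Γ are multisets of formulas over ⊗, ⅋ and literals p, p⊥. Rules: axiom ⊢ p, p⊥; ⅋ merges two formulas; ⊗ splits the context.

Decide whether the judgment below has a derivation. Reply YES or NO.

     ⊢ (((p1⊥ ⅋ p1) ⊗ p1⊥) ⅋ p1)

Derivation (root first):
[⅋]  ⊢ (((p1⊥ ⅋ p1) ⊗ p1⊥) ⅋ p1)
  [⊗]  ⊢ p1, ((p1⊥ ⅋ p1) ⊗ p1⊥)
    [⅋]  ⊢ (p1⊥ ⅋ p1)
      [Ax]  ⊢ p1, p1⊥
    [Ax]  ⊢ p1, p1⊥

Result: YES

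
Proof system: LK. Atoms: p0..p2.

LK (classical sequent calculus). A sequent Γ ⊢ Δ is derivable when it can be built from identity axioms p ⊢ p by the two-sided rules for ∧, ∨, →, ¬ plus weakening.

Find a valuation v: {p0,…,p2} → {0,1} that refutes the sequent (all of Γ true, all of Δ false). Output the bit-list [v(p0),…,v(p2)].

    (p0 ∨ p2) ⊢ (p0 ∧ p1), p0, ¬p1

Truth-table refutation:
  v=000: Γ:[(p0 ∨ p2)=F] Δ:[(p0 ∧ p1)=F, p0=F, ¬p1=T] refutes=False
  v=001: Γ:[(p0 ∨ p2)=T] Δ:[(p0 ∧ p1)=F, p0=F, ¬p1=T] refutes=False
  v=010: Γ:[(p0 ∨ p2)=F] Δ:[(p0 ∧ p1)=F, p0=F, ¬p1=F] refutes=False
  v=011: Γ:[(p0 ∨ p2)=T] Δ:[(p0 ∧ p1)=F, p0=F, ¬p1=F] refutes=True  ← countermodel

Result: [0, 1, 1]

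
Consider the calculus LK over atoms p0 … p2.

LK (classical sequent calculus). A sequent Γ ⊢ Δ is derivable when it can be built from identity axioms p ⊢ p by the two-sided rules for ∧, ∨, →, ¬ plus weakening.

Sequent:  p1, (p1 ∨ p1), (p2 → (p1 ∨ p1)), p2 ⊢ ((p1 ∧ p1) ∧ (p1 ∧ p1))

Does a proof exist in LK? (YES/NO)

Proof tree:
[∧R] p1, (p1 ∨ p1), (p2 → (p1 ∨ p1)), p2 ⊢ ((p1 ∧ p1) ∧ (p1 ∧ p1))
  [∧R] p1, (p1 ∨ p1) ⊢ (p1 ∧ p1)
    [Ax] p1 ⊢ p1
    [∨L] (p1 ∨ p1) ⊢ p1
      [Ax] p1 ⊢ p1
      [Ax] p1 ⊢ p1
  [→L] p1, p2, (p2 → (p1 ∨ p1)) ⊢ (p1 ∧ p1)
    [Ax] p2 ⊢ p2
    [∧R] p1, (p1 ∨ p1) ⊢ (p1 ∧ p1)
      [Ax] p1 ⊢ p1
      [∨L] (p1 ∨ p1) ⊢ p1
        [Ax] p1 ⊢ p1
        [Ax] p1 ⊢ p1

Result: YES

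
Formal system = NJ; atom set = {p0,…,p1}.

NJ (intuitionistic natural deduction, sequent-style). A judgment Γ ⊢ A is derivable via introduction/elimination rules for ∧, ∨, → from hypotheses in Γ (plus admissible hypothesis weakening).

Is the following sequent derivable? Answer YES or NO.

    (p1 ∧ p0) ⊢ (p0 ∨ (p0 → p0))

Derivation trace:
[∨I₂] (p1 ∧ p0) ⊢ (p0 ∨ (p0 → p0))
  [→I] (p1 ∧ p0) ⊢ (p0 → p0)
    [Wk] p0, (p1 ∧ p0) ⊢ p0
      [Ax] p0 ⊢ p0

Result: YES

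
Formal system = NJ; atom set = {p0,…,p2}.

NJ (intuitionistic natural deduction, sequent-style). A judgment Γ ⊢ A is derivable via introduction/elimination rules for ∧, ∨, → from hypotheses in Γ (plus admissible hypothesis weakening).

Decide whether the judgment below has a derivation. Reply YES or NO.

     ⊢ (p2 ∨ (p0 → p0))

Proof tree:
[∨I₂]  ⊢ (p2 ∨ (p0 → p0))
  [→I]  ⊢ (p0 → p0)
    [Ax] p0 ⊢ p0

Result: YES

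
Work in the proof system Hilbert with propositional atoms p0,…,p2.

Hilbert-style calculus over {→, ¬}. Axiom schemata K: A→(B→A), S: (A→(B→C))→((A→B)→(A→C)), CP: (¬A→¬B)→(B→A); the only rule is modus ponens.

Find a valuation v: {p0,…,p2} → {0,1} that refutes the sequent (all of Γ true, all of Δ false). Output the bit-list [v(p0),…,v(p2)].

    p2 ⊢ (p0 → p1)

Enumerate valuations to refute Γ ⊢ Δ:
  v=000: Γ:[p2=F] Δ:[(p0 → p1)=T] refutes=False
  v=001: Γ:[p2=T] Δ:[(p0 → p1)=T] refutes=False
  v=010: Γ:[p2=F] Δ:[(p0 → p1)=T] refutes=False
  v=011: Γ:[p2=T] Δ:[(p0 → p1)=T] refutes=False
  v=100: Γ:[p2=F] Δ:[(p0 → p1)=F] refutes=False
  v=101: Γ:[p2=T] Δ:[(p0 → p1)=F] refutes=True  ← countermodel

Result: [1, 0, 1]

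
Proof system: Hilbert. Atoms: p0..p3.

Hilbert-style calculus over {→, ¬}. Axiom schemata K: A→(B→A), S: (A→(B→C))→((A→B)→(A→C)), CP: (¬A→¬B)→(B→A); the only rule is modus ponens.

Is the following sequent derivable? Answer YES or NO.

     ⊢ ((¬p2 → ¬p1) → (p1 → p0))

Search for a countermodel by truth-table:
  v=0000: Γ:[] Δ:[((¬p2 → ¬p1) → (p1 → p0))=T] refutes=False
  v=0001: Γ:[] Δ:[((¬p2 → ¬p1) → (p1 → p0))=T] refutes=False
  v=0010: Γ:[] Δ:[((¬p2 → ¬p1) → (p1 → p0))=T] refutes=False
  v=0011: Γ:[] Δ:[((¬p2 → ¬p1) → (p1 → p0))=T] refutes=False
  v=0100: Γ:[] Δ:[((¬p2 → ¬p1) → (p1 → p0))=T] refutes=False
  v=0101: Γ:[] Δ:[((¬p2 → ¬p1) → (p1 → p0))=T] refutes=False
  v=0110: Γ:[] Δ:[((¬p2 → ¬p1) → (p1 → p0))=F] refutes=True  ← countermodel

Result: NO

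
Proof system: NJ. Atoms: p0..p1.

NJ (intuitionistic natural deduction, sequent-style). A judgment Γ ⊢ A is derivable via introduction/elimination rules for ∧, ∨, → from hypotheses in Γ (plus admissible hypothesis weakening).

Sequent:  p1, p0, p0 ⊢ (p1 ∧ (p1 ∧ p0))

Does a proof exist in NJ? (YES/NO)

Proof tree:
[Wk] p1, p0, p0 ⊢ (p1 ∧ (p1 ∧ p0))
  [∧I] p1, p0 ⊢ (p1 ∧ (p1 ∧ p0))
    [Ax] p1 ⊢ p1
    [∧I] p1, p0 ⊢ (p1 ∧ p0)
      [Ax] p1 ⊢ p1
      [Ax] p0 ⊢ p0

Result: YES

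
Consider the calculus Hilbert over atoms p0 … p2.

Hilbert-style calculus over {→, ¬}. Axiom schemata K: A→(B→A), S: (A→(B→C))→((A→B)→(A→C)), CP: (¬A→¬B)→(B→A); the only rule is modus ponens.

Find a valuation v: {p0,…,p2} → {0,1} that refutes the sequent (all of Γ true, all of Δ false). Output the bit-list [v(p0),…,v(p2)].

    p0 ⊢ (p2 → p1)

Truth-table refutation:
  v=000: Γ:[p0=F] Δ:[(p2 → p1)=T] refutes=False
  v=001: Γ:[p0=F] Δ:[(p2 → p1)=F] refutes=False
  v=010: Γ:[p0=F] Δ:[(p2 → p1)=T] refutes=False
  v=011: Γ:[p0=F] Δ:[(p2 → p1)=T] refutes=False
  v=100: Γ:[p0=T] Δ:[(p2 → p1)=T] refutes=False
  v=101: Γ:[p0=T] Δ:[(p2 → p1)=F] refutes=True  ← countermodel

Result: [1, 0, 1]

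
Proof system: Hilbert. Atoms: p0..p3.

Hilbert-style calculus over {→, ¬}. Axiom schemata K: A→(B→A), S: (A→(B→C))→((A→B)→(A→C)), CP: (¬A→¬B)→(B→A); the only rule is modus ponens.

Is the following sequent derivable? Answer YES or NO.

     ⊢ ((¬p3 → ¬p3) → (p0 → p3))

Enumerate valuations to refute Γ ⊢ Δ:
  v=0000: Γ:[] Δ:[((¬p3 → ¬p3) → (p0 → p3))=T] refutes=False
  v=0001: Γ:[] Δ:[((¬p3 → ¬p3) → (p0 → p3))=T] refutes=False
  v=0010: Γ:[] Δ:[((¬p3 → ¬p3) → (p0 → p3))=T] refutes=False
  v=0011: Γ:[] Δ:[((¬p3 → ¬p3) → (p0 → p3))=T] refutes=False
  v=0100: Γ:[] Δ:[((¬p3 → ¬p3) → (p0 → p3))=T] refutes=False
  v=0101: Γ:[] Δ:[((¬p3 → ¬p3) → (p0 → p3))=T] refutes=False
  v=0110: Γ:[] Δ:[((¬p3 → ¬p3) → (p0 → p3))=T] refutes=False
  v=0111: Γ:[] Δ:[((¬p3 → ¬p3) → (p0 → p3))=T] refutes=False
  v=1000: Γ:[] Δ:[((¬p3 → ¬p3) → (p0 → p3))=F] refutes=True  ← countermodel

Result: NO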